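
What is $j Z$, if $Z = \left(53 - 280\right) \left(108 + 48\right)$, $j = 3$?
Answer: $-106236$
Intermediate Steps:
$Z = -35412$ ($Z = \left(-227\right) 156 = -35412$)
$j Z = 3 \left(-35412\right) = -106236$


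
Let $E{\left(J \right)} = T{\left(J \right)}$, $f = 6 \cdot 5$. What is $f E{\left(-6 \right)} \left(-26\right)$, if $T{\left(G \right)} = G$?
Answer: $4680$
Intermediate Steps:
$f = 30$
$E{\left(J \right)} = J$
$f E{\left(-6 \right)} \left(-26\right) = 30 \left(-6\right) \left(-26\right) = \left(-180\right) \left(-26\right) = 4680$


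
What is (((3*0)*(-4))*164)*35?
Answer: 0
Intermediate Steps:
(((3*0)*(-4))*164)*35 = ((0*(-4))*164)*35 = (0*164)*35 = 0*35 = 0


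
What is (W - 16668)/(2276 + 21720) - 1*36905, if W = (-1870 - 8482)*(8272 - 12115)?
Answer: -211451578/5999 ≈ -35248.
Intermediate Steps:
W = 39782736 (W = -10352*(-3843) = 39782736)
(W - 16668)/(2276 + 21720) - 1*36905 = (39782736 - 16668)/(2276 + 21720) - 1*36905 = 39766068/23996 - 36905 = 39766068*(1/23996) - 36905 = 9941517/5999 - 36905 = -211451578/5999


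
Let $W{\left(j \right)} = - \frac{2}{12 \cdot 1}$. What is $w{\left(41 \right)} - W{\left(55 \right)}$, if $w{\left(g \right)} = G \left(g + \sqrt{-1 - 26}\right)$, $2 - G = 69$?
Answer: $- \frac{16481}{6} - 201 i \sqrt{3} \approx -2746.8 - 348.14 i$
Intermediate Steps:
$G = -67$ ($G = 2 - 69 = -67$)
$w{\left(g \right)} = - 67 g - 201 i \sqrt{3}$ ($w{\left(g \right)} = - 67 \left(g + \sqrt{-1 - 26}\right) = - 67 \left(g + \sqrt{-27}\right) = - 67 \left(g + 3 i \sqrt{3}\right) = - 67 g - 201 i \sqrt{3}$)
$W{\left(j \right)} = - \frac{1}{6}$ ($W{\left(j \right)} = - \frac{2}{12} = \left(-2\right) \frac{1}{12} = - \frac{1}{6}$)
$w{\left(41 \right)} - W{\left(55 \right)} = \left(\left(-67\right) 41 - 201 i \sqrt{3}\right) - - \frac{1}{6} = \left(-2747 - 201 i \sqrt{3}\right) + \frac{1}{6} = - \frac{16481}{6} - 201 i \sqrt{3}$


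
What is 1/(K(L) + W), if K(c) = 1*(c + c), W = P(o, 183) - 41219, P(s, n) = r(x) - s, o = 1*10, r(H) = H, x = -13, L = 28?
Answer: -1/41186 ≈ -2.4280e-5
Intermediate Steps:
o = 10
P(s, n) = -13 - s
W = -41242 (W = (-13 - 1*10) - 41219 = (-13 - 10) - 41219 = -23 - 41219 = -41242)
K(c) = 2*c (K(c) = 1*(2*c) = 2*c)
1/(K(L) + W) = 1/(2*28 - 41242) = 1/(56 - 41242) = 1/(-41186) = -1/41186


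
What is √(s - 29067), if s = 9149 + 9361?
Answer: 3*I*√1173 ≈ 102.75*I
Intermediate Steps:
s = 18510
√(s - 29067) = √(18510 - 29067) = √(-10557) = 3*I*√1173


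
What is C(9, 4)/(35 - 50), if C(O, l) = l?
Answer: -4/15 ≈ -0.26667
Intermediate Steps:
C(9, 4)/(35 - 50) = 4/(35 - 50) = 4/(-15) = 4*(-1/15) = -4/15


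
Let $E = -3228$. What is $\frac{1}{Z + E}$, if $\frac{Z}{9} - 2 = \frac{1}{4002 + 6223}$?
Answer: $- \frac{10225}{32822241} \approx -0.00031153$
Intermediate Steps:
$Z = \frac{184059}{10225}$ ($Z = 18 + \frac{9}{4002 + 6223} = 18 + \frac{9}{10225} = \frac{184059}{10225} \approx 18.001$)
$\frac{1}{Z + E} = \frac{1}{\frac{184059}{10225} - 3228} = \frac{1}{- \frac{32822241}{10225}} = - \frac{10225}{32822241}$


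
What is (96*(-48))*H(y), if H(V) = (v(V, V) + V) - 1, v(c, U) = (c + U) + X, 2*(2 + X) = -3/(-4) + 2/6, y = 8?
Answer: -99264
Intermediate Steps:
X = -35/24 (X = -2 + (-3/(-4) + 2/6)/2 = -2 + (-3*(-¼) + 2*(⅙))/2 = -2 + (¾ + ⅓)/2 = -2 + (½)*(13/12) = -2 + 13/24 = -35/24 ≈ -1.4583)
v(c, U) = -35/24 + U + c (v(c, U) = (c + U) - 35/24 = (U + c) - 35/24 = -35/24 + U + c)
H(V) = -59/24 + 3*V (H(V) = ((-35/24 + V + V) + V) - 1 = ((-35/24 + 2*V) + V) - 1 = (-35/24 + 3*V) - 1 = -59/24 + 3*V)
(96*(-48))*H(y) = (96*(-48))*(-59/24 + 3*8) = -4608*(-59/24 + 24) = -4608*517/24 = -99264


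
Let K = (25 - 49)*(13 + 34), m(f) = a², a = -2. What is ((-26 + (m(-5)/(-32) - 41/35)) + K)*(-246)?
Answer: 39788409/140 ≈ 2.8420e+5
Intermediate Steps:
m(f) = 4 (m(f) = (-2)² = 4)
K = -1128 (K = -24*47 = -1128)
((-26 + (m(-5)/(-32) - 41/35)) + K)*(-246) = ((-26 + (4/(-32) - 41/35)) - 1128)*(-246) = ((-26 + (4*(-1/32) - 41*1/35)) - 1128)*(-246) = ((-26 + (-⅛ - 41/35)) - 1128)*(-246) = ((-26 - 363/280) - 1128)*(-246) = (-7643/280 - 1128)*(-246) = -323483/280*(-246) = 39788409/140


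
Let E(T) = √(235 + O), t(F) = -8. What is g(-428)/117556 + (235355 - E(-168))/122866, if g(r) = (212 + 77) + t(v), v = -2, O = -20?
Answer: 13850958863/7221817748 - √215/122866 ≈ 1.9178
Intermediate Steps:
E(T) = √215 (E(T) = √(235 - 20) = √215)
g(r) = 281 (g(r) = (212 + 77) - 8 = 289 - 8 = 281)
g(-428)/117556 + (235355 - E(-168))/122866 = 281/117556 + (235355 - √215)/122866 = 281*(1/117556) + (235355 - √215)*(1/122866) = 281/117556 + (235355/122866 - √215/122866) = 13850958863/7221817748 - √215/122866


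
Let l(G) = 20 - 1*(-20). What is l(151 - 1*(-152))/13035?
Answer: 8/2607 ≈ 0.0030687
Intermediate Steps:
l(G) = 40 (l(G) = 20 + 20 = 40)
l(151 - 1*(-152))/13035 = 40/13035 = 40*(1/13035) = 8/2607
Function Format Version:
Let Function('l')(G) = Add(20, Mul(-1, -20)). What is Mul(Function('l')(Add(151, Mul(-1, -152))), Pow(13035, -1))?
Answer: Rational(8, 2607) ≈ 0.0030687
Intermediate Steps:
Function('l')(G) = 40 (Function('l')(G) = Add(20, 20) = 40)
Mul(Function('l')(Add(151, Mul(-1, -152))), Pow(13035, -1)) = Mul(40, Pow(13035, -1)) = Mul(40, Rational(1, 13035)) = Rational(8, 2607)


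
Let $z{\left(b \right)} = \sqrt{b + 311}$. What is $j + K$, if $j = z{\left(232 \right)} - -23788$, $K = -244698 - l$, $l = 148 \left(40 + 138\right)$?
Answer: $-247254 + \sqrt{543} \approx -2.4723 \cdot 10^{5}$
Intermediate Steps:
$l = 26344$ ($l = 148 \cdot 178 = 26344$)
$z{\left(b \right)} = \sqrt{311 + b}$
$K = -271042$ ($K = -244698 - 26344 = -271042$)
$j = 23788 + \sqrt{543}$ ($j = \sqrt{311 + 232} - -23788 = \sqrt{543} + 23788 = 23788 + \sqrt{543} \approx 23811.0$)
$j + K = \left(23788 + \sqrt{543}\right) - 271042 = -247254 + \sqrt{543}$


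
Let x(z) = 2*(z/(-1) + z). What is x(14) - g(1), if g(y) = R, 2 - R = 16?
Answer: 14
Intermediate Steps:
R = -14 (R = 2 - 1*16 = 2 - 16 = -14)
x(z) = 0 (x(z) = 2*(z*(-1) + z) = 2*(-z + z) = 2*0 = 0)
g(y) = -14
x(14) - g(1) = 0 - 1*(-14) = 0 + 14 = 14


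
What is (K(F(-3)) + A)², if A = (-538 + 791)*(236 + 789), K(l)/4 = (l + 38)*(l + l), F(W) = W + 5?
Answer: 67581801225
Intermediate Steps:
F(W) = 5 + W
K(l) = 8*l*(38 + l) (K(l) = 4*((l + 38)*(l + l)) = 4*((38 + l)*(2*l)) = 4*(2*l*(38 + l)) = 8*l*(38 + l))
A = 259325 (A = 253*1025 = 259325)
(K(F(-3)) + A)² = (8*(5 - 3)*(38 + (5 - 3)) + 259325)² = (8*2*(38 + 2) + 259325)² = (8*2*40 + 259325)² = (640 + 259325)² = 259965² = 67581801225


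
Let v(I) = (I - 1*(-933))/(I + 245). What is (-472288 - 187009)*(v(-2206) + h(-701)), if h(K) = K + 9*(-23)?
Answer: 1173097041555/1961 ≈ 5.9821e+8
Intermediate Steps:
v(I) = (933 + I)/(245 + I) (v(I) = (I + 933)/(245 + I) = (933 + I)/(245 + I))
h(K) = -207 + K (h(K) = K - 207 = -207 + K)
(-472288 - 187009)*(v(-2206) + h(-701)) = (-472288 - 187009)*((933 - 2206)/(245 - 2206) + (-207 - 701)) = -659297*(-1273/(-1961) - 908) = -659297*(-1/1961*(-1273) - 908) = -659297*(1273/1961 - 908) = -659297*(-1779315/1961) = 1173097041555/1961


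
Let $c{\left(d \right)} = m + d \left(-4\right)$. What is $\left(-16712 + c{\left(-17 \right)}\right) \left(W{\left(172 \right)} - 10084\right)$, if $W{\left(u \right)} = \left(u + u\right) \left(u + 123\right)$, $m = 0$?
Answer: $-1521195024$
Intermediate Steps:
$W{\left(u \right)} = 2 u \left(123 + u\right)$
$c{\left(d \right)} = - 4 d$ ($c{\left(d \right)} = 0 + d \left(-4\right) = 0 - 4 d = - 4 d$)
$\left(-16712 + c{\left(-17 \right)}\right) \left(W{\left(172 \right)} - 10084\right) = \left(-16712 - -68\right) \left(2 \cdot 172 \left(123 + 172\right) - 10084\right) = \left(-16712 + 68\right) \left(2 \cdot 172 \cdot 295 - 10084\right) = - 16644 \left(101480 - 10084\right) = \left(-16644\right) 91396 = -1521195024$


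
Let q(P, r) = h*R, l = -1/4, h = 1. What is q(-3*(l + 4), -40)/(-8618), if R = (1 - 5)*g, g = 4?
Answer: 8/4309 ≈ 0.0018566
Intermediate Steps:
l = -¼ (l = -1*¼ = -¼ ≈ -0.25000)
R = -16 (R = (1 - 5)*4 = -4*4 = -16)
q(P, r) = -16 (q(P, r) = 1*(-16) = -16)
q(-3*(l + 4), -40)/(-8618) = -16/(-8618) = -16*(-1/8618) = 8/4309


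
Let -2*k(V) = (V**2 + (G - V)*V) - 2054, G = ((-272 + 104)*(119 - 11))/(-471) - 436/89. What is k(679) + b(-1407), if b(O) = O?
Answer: -164813630/13973 ≈ -11795.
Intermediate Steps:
G = 469820/13973 (G = -168*108*(-1/471) - 436*1/89 = -18144*(-1/471) - 436/89 = 6048/157 - 436/89 = 469820/13973 ≈ 33.623)
k(V) = 1027 - V**2/2 - V*(469820/13973 - V)/2 (k(V) = -((V**2 + (469820/13973 - V)*V) - 2054)/2 = -((V**2 + V*(469820/13973 - V)) - 2054)/2 = -(-2054 + V**2 + V*(469820/13973 - V))/2 = 1027 - V**2/2 - V*(469820/13973 - V)/2)
k(679) + b(-1407) = (1027 - 234910/13973*679) - 1407 = (1027 - 159503890/13973) - 1407 = -145153619/13973 - 1407 = -164813630/13973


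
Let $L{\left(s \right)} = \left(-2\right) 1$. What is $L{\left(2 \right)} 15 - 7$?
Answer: $-37$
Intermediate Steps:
$L{\left(s \right)} = -2$
$L{\left(2 \right)} 15 - 7 = \left(-2\right) 15 - 7 = -30 - 7 = -37$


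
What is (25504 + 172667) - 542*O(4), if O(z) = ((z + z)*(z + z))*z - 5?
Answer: 62129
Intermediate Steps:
O(z) = -5 + 4*z³ (O(z) = ((2*z)*(2*z))*z - 5 = (4*z²)*z - 5 = 4*z³ - 5 = -5 + 4*z³)
(25504 + 172667) - 542*O(4) = (25504 + 172667) - 542*(-5 + 4*4³) = 198171 - 542*(-5 + 4*64) = 198171 - 542*(-5 + 256) = 198171 - 542*251 = 198171 - 136042 = 62129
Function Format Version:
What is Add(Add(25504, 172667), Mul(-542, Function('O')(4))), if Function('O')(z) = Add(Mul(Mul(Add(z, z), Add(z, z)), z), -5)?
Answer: 62129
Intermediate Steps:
Function('O')(z) = Add(-5, Mul(4, Pow(z, 3))) (Function('O')(z) = Add(Mul(Mul(Mul(2, z), Mul(2, z)), z), -5) = Add(Mul(Mul(4, Pow(z, 2)), z), -5) = Add(Mul(4, Pow(z, 3)), -5) = Add(-5, Mul(4, Pow(z, 3))))
Add(Add(25504, 172667), Mul(-542, Function('O')(4))) = Add(Add(25504, 172667), Mul(-542, Add(-5, Mul(4, Pow(4, 3))))) = Add(198171, Mul(-542, Add(-5, Mul(4, 64)))) = Add(198171, Mul(-542, Add(-5, 256))) = Add(198171, Mul(-542, 251)) = Add(198171, -136042) = 62129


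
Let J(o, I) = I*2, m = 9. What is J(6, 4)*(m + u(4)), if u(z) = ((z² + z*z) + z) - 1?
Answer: 352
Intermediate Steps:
J(o, I) = 2*I
u(z) = -1 + z + 2*z² (u(z) = ((z² + z²) + z) - 1 = (2*z² + z) - 1 = (z + 2*z²) - 1 = -1 + z + 2*z²)
J(6, 4)*(m + u(4)) = (2*4)*(9 + (-1 + 4 + 2*4²)) = 8*(9 + (-1 + 4 + 2*16)) = 8*(9 + (-1 + 4 + 32)) = 8*(9 + 35) = 8*44 = 352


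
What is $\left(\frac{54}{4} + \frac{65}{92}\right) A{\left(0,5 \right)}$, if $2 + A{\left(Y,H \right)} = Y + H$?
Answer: $\frac{3921}{92} \approx 42.62$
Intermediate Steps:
$A{\left(Y,H \right)} = -2 + H + Y$ ($A{\left(Y,H \right)} = -2 + \left(Y + H\right) = -2 + \left(H + Y\right) = -2 + H + Y$)
$\left(\frac{54}{4} + \frac{65}{92}\right) A{\left(0,5 \right)} = \left(\frac{54}{4} + \frac{65}{92}\right) \left(-2 + 5 + 0\right) = \left(54 \cdot \frac{1}{4} + 65 \cdot \frac{1}{92}\right) 3 = \left(\frac{27}{2} + \frac{65}{92}\right) 3 = \frac{1307}{92} \cdot 3 = \frac{3921}{92}$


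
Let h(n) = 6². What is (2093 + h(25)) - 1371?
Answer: 758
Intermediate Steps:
h(n) = 36
(2093 + h(25)) - 1371 = (2093 + 36) - 1371 = 2129 - 1371 = 758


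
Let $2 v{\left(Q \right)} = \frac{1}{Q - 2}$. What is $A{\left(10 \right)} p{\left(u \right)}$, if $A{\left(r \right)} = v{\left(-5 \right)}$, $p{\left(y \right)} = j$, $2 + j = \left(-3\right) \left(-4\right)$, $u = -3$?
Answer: $- \frac{5}{7} \approx -0.71429$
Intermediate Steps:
$j = 10$ ($j = -2 - -12 = -2 + 12 = 10$)
$p{\left(y \right)} = 10$
$v{\left(Q \right)} = \frac{1}{2 \left(-2 + Q\right)}$ ($v{\left(Q \right)} = \frac{1}{2 \left(Q - 2\right)} = \frac{1}{2 \left(-2 + Q\right)}$)
$A{\left(r \right)} = - \frac{1}{14}$ ($A{\left(r \right)} = \frac{1}{2 \left(-2 - 5\right)} = \frac{1}{2 \left(-7\right)} = \frac{1}{2} \left(- \frac{1}{7}\right) = - \frac{1}{14}$)
$A{\left(10 \right)} p{\left(u \right)} = \left(- \frac{1}{14}\right) 10 = - \frac{5}{7}$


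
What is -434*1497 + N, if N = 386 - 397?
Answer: -649709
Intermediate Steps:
N = -11
-434*1497 + N = -434*1497 - 11 = -649698 - 11 = -649709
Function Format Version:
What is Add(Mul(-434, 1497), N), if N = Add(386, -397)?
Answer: -649709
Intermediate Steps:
N = -11
Add(Mul(-434, 1497), N) = Add(Mul(-434, 1497), -11) = Add(-649698, -11) = -649709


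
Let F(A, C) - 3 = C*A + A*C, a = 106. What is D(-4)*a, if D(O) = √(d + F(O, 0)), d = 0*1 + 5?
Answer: 212*√2 ≈ 299.81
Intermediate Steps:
F(A, C) = 3 + 2*A*C (F(A, C) = 3 + (C*A + A*C) = 3 + (A*C + A*C) = 3 + 2*A*C)
d = 5 (d = 0 + 5 = 5)
D(O) = 2*√2 (D(O) = √(5 + (3 + 2*O*0)) = √(5 + (3 + 0)) = √(5 + 3) = √8 = 2*√2)
D(-4)*a = (2*√2)*106 = 212*√2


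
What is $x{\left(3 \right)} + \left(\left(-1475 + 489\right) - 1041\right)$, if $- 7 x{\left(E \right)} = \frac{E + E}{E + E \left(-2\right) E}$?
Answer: $- \frac{70943}{35} \approx -2026.9$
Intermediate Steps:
$x{\left(E \right)} = - \frac{2 E}{7 \left(E - 2 E^{2}\right)}$ ($x{\left(E \right)} = - \frac{\left(E + E\right) \frac{1}{E + E \left(-2\right) E}}{7} = - \frac{2 E \frac{1}{E + - 2 E E}}{7} = - \frac{2 E \frac{1}{E - 2 E^{2}}}{7} = - \frac{2 E}{7 \left(E - 2 E^{2}\right)}$)
$x{\left(3 \right)} + \left(\left(-1475 + 489\right) - 1041\right) = \frac{2}{7 \left(-1 + 2 \cdot 3\right)} + \left(\left(-1475 + 489\right) - 1041\right) = \frac{2}{7 \left(-1 + 6\right)} - 2027 = \frac{2}{7 \cdot 5} - 2027 = \frac{2}{7} \cdot \frac{1}{5} - 2027 = \frac{2}{35} - 2027 = - \frac{70943}{35}$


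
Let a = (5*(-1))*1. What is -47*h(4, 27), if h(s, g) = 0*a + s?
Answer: -188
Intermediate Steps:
a = -5 (a = -5*1 = -5)
h(s, g) = s (h(s, g) = 0*(-5) + s = 0 + s = s)
-47*h(4, 27) = -47*4 = -188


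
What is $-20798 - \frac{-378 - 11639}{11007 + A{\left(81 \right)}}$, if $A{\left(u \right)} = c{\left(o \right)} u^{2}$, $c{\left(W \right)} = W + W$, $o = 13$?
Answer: $- \frac{3776759197}{181593} \approx -20798.0$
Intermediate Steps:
$c{\left(W \right)} = 2 W$
$A{\left(u \right)} = 26 u^{2}$ ($A{\left(u \right)} = 2 \cdot 13 u^{2} = 26 u^{2}$)
$-20798 - \frac{-378 - 11639}{11007 + A{\left(81 \right)}} = -20798 - \frac{-378 - 11639}{11007 + 26 \cdot 81^{2}} = -20798 - - \frac{12017}{11007 + 26 \cdot 6561} = -20798 - - \frac{12017}{11007 + 170586} = -20798 - - \frac{12017}{181593} = -20798 + \frac{12017}{181593} = - \frac{3776759197}{181593}$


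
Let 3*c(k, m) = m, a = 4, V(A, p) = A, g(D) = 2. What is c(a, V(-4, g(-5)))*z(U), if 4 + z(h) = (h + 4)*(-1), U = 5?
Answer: 52/3 ≈ 17.333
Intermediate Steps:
c(k, m) = m/3
z(h) = -8 - h (z(h) = -4 + (h + 4)*(-1) = -4 + (4 + h)*(-1) = -4 + (-4 - h) = -8 - h)
c(a, V(-4, g(-5)))*z(U) = ((⅓)*(-4))*(-8 - 1*5) = -4*(-8 - 5)/3 = -4/3*(-13) = 52/3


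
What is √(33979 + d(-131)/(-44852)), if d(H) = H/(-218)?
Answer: √812133108971445242/4888868 ≈ 184.33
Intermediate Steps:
d(H) = -H/218 (d(H) = H*(-1/218) = -H/218)
√(33979 + d(-131)/(-44852)) = √(33979 - 1/218*(-131)/(-44852)) = √(33979 + (131/218)*(-1/44852)) = √(33979 - 131/9777736) = √(332237691413/9777736) = √812133108971445242/4888868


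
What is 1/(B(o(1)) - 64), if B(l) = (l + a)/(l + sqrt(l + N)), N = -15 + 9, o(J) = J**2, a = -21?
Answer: (I - sqrt(5))/(4*(-21*I + 16*sqrt(5))) ≈ -0.014672 - 0.0016241*I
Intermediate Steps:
N = -6
B(l) = (-21 + l)/(l + sqrt(-6 + l)) (B(l) = (l - 21)/(l + sqrt(l - 6)) = (-21 + l)/(l + sqrt(-6 + l)))
1/(B(o(1)) - 64) = 1/((-21 + 1**2)/(1**2 + sqrt(-6 + 1**2)) - 64) = 1/((-21 + 1)/(1 + sqrt(-6 + 1)) - 64) = 1/(-20/(1 + sqrt(-5)) - 64) = 1/(-20/(1 + I*sqrt(5)) - 64) = 1/(-64 - 20/(1 + I*sqrt(5)))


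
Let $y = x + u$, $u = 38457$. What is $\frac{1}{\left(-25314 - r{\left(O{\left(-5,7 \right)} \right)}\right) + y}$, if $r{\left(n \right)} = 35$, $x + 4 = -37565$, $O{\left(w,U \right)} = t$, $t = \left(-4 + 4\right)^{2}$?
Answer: $- \frac{1}{24461} \approx -4.0881 \cdot 10^{-5}$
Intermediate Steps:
$t = 0$ ($t = 0^{2} = 0$)
$O{\left(w,U \right)} = 0$
$x = -37569$ ($x = -4 - 37565 = -37569$)
$y = 888$ ($y = -37569 + 38457 = 888$)
$\frac{1}{\left(-25314 - r{\left(O{\left(-5,7 \right)} \right)}\right) + y} = \frac{1}{\left(-25314 - 35\right) + 888} = \frac{1}{-25349 + 888} = \frac{1}{-24461} = - \frac{1}{24461}$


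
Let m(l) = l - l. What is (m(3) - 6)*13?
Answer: -78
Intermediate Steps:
m(l) = 0
(m(3) - 6)*13 = (0 - 6)*13 = -6*13 = -78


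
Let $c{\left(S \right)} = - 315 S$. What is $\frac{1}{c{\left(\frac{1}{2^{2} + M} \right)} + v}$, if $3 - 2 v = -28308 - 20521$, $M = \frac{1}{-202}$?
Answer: $\frac{269}{6546694} \approx 4.1089 \cdot 10^{-5}$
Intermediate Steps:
$M = - \frac{1}{202} \approx -0.0049505$
$v = 24416$ ($v = \frac{3}{2} - \frac{-28308 - 20521}{2} = \frac{3}{2} - - \frac{48829}{2} = \frac{3}{2} + \frac{48829}{2} = 24416$)
$\frac{1}{c{\left(\frac{1}{2^{2} + M} \right)} + v} = \frac{1}{- \frac{315}{2^{2} - \frac{1}{202}} + 24416} = \frac{1}{- \frac{315}{4 - \frac{1}{202}} + 24416} = \frac{1}{- \frac{315}{\frac{807}{202}} + 24416} = \frac{1}{\left(-315\right) \frac{202}{807} + 24416} = \frac{1}{- \frac{21210}{269} + 24416} = \frac{1}{\frac{6546694}{269}} = \frac{269}{6546694}$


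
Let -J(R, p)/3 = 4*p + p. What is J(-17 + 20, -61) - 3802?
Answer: -2887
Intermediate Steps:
J(R, p) = -15*p (J(R, p) = -3*(4*p + p) = -15*p)
J(-17 + 20, -61) - 3802 = -15*(-61) - 3802 = 915 - 3802 = -2887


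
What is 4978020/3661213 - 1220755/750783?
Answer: -732031286155/2748776479779 ≈ -0.26631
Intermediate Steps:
4978020/3661213 - 1220755/750783 = -732031286155/2748776479779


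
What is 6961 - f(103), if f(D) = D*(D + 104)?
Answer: -14360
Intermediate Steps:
f(D) = D*(104 + D)
6961 - f(103) = 6961 - 103*(104 + 103) = 6961 - 103*207 = 6961 - 1*21321 = 6961 - 21321 = -14360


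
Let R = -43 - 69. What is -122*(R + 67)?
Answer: 5490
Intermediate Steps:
R = -112
-122*(R + 67) = -122*(-112 + 67) = -122*(-45) = 5490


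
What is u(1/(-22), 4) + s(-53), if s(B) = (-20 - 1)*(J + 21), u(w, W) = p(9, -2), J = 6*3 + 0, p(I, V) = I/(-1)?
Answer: -828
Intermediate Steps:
p(I, V) = -I (p(I, V) = I*(-1) = -I)
J = 18 (J = 18 + 0 = 18)
u(w, W) = -9 (u(w, W) = -1*9 = -9)
s(B) = -819 (s(B) = (-20 - 1)*(18 + 21) = -21*39 = -819)
u(1/(-22), 4) + s(-53) = -9 - 819 = -828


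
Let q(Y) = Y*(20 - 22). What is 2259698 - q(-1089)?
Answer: 2257520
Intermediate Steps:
q(Y) = -2*Y (q(Y) = Y*(-2) = -2*Y)
2259698 - q(-1089) = 2259698 - (-2)*(-1089) = 2259698 - 1*2178 = 2259698 - 2178 = 2257520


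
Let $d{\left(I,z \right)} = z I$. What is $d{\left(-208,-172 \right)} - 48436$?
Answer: $-12660$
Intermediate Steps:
$d{\left(I,z \right)} = I z$
$d{\left(-208,-172 \right)} - 48436 = \left(-208\right) \left(-172\right) - 48436 = 35776 - 48436 = -12660$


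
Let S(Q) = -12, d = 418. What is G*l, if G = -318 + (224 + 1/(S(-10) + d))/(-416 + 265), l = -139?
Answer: 2722489167/61306 ≈ 44408.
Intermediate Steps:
G = -19586253/61306 (G = -318 + (224 + 1/(-12 + 418))/(-416 + 265) = -318 + (224 + 1/406)/(-151) = -318 + (224 + 1/406)*(-1/151) = -318 + (90945/406)*(-1/151) = -318 - 90945/61306 = -19586253/61306 ≈ -319.48)
G*l = -19586253/61306*(-139) = 2722489167/61306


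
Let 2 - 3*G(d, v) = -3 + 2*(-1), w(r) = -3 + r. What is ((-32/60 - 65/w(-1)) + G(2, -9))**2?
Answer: 130321/400 ≈ 325.80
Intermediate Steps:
G(d, v) = 7/3 (G(d, v) = 2/3 - (-3 + 2*(-1))/3 = 2/3 - (-3 - 2)/3 = 2/3 - 1/3*(-5) = 2/3 + 5/3 = 7/3)
((-32/60 - 65/w(-1)) + G(2, -9))**2 = ((-32/60 - 65/(-3 - 1)) + 7/3)**2 = ((-32*1/60 - 65/(-4)) + 7/3)**2 = ((-8/15 - 65*(-1/4)) + 7/3)**2 = ((-8/15 + 65/4) + 7/3)**2 = (943/60 + 7/3)**2 = (361/20)**2 = 130321/400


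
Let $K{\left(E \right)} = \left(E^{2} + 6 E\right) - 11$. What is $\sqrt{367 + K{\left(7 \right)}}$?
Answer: $\sqrt{447} \approx 21.142$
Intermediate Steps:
$K{\left(E \right)} = -11 + E^{2} + 6 E$
$\sqrt{367 + K{\left(7 \right)}} = \sqrt{367 + \left(-11 + 7^{2} + 6 \cdot 7\right)} = \sqrt{367 + \left(-11 + 49 + 42\right)} = \sqrt{367 + 80} = \sqrt{447}$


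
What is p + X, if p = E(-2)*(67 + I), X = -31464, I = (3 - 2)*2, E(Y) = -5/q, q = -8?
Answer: -251367/8 ≈ -31421.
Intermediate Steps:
E(Y) = 5/8 (E(Y) = -5/(-8) = -5*(-1/8) = 5/8)
I = 2 (I = 1*2 = 2)
p = 345/8 (p = 5*(67 + 2)/8 = (5/8)*69 = 345/8 ≈ 43.125)
p + X = 345/8 - 31464 = -251367/8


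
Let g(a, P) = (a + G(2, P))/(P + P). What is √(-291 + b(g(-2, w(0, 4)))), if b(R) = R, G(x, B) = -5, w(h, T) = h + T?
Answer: I*√4670/4 ≈ 17.084*I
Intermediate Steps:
w(h, T) = T + h
g(a, P) = (-5 + a)/(2*P) (g(a, P) = (a - 5)/(P + P) = (-5 + a)/((2*P)) = (-5 + a)*(1/(2*P)) = (-5 + a)/(2*P))
√(-291 + b(g(-2, w(0, 4)))) = √(-291 + (-5 - 2)/(2*(4 + 0))) = √(-291 + (½)*(-7)/4) = √(-291 + (½)*(¼)*(-7)) = √(-291 - 7/8) = √(-2335/8) = I*√4670/4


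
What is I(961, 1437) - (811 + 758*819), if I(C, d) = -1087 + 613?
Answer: -622087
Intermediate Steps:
I(C, d) = -474
I(961, 1437) - (811 + 758*819) = -474 - (811 + 758*819) = -474 - (811 + 620802) = -474 - 1*621613 = -474 - 621613 = -622087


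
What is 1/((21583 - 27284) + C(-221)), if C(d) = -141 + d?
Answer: -1/6063 ≈ -0.00016493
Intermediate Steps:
1/((21583 - 27284) + C(-221)) = 1/((21583 - 27284) + (-141 - 221)) = 1/(-5701 - 362) = 1/(-6063) = -1/6063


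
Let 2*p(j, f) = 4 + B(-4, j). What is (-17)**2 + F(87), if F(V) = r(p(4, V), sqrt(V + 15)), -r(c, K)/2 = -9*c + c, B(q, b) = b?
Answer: 353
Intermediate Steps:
p(j, f) = 2 + j/2 (p(j, f) = (4 + j)/2 = 2 + j/2)
r(c, K) = 16*c (r(c, K) = -2*(-9*c + c) = -(-16)*c = 16*c)
F(V) = 64 (F(V) = 16*(2 + (1/2)*4) = 16*(2 + 2) = 16*4 = 64)
(-17)**2 + F(87) = (-17)**2 + 64 = 289 + 64 = 353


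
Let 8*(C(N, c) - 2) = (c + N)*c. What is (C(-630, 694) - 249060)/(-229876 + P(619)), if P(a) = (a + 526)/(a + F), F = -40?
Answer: 140989974/133097059 ≈ 1.0593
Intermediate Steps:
C(N, c) = 2 + c*(N + c)/8 (C(N, c) = 2 + ((c + N)*c)/8 = 2 + ((N + c)*c)/8 = 2 + (c*(N + c))/8 = 2 + c*(N + c)/8)
P(a) = (526 + a)/(-40 + a) (P(a) = (a + 526)/(a - 40) = (526 + a)/(-40 + a))
(C(-630, 694) - 249060)/(-229876 + P(619)) = ((2 + (⅛)*694² + (⅛)*(-630)*694) - 249060)/(-229876 + (526 + 619)/(-40 + 619)) = ((2 + (⅛)*481636 - 109305/2) - 249060)/(-229876 + 1145/579) = ((2 + 120409/2 - 109305/2) - 249060)/(-229876 + (1/579)*1145) = (5554 - 249060)/(-229876 + 1145/579) = -243506/(-133097059/579) = -243506*(-579/133097059) = 140989974/133097059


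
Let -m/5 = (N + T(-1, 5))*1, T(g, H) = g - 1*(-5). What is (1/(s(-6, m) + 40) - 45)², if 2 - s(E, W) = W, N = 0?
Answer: 7778521/3844 ≈ 2023.5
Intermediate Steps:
T(g, H) = 5 + g (T(g, H) = g + 5 = 5 + g)
m = -20 (m = -5*(0 + (5 - 1)) = -5*(0 + 4) = -20 ≈ -20.000)
s(E, W) = 2 - W
(1/(s(-6, m) + 40) - 45)² = (1/((2 - 1*(-20)) + 40) - 45)² = (1/((2 + 20) + 40) - 45)² = (1/(22 + 40) - 45)² = (1/62 - 45)² = (-2789/62)² = 7778521/3844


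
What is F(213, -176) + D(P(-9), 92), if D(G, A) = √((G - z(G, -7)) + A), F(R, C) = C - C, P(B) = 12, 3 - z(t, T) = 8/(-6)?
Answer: √897/3 ≈ 9.9833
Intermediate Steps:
z(t, T) = 13/3 (z(t, T) = 3 - 8/(-6) = 3 - 8*(-1)/6 = 3 - 1*(-4/3) = 3 + 4/3 = 13/3)
F(R, C) = 0
D(G, A) = √(-13/3 + A + G) (D(G, A) = √((G - 1*13/3) + A) = √((G - 13/3) + A) = √((-13/3 + G) + A) = √(-13/3 + A + G))
F(213, -176) + D(P(-9), 92) = 0 + √(-39 + 9*92 + 9*12)/3 = 0 + √(-39 + 828 + 108)/3 = 0 + √897/3 = √897/3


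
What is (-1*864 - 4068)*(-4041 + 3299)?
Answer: 3659544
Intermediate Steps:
(-1*864 - 4068)*(-4041 + 3299) = (-864 - 4068)*(-742) = -4932*(-742) = 3659544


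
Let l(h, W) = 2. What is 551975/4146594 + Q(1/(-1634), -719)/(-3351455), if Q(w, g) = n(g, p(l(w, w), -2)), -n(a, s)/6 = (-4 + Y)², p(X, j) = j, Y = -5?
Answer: 1851934618309/13897123194270 ≈ 0.13326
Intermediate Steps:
n(a, s) = -486 (n(a, s) = -6*(-4 - 5)² = -6*(-9)² = -6*81 = -486)
Q(w, g) = -486
551975/4146594 + Q(1/(-1634), -719)/(-3351455) = 551975/4146594 - 486/(-3351455) = 551975*(1/4146594) - 486*(-1/3351455) = 551975/4146594 + 486/3351455 = 1851934618309/13897123194270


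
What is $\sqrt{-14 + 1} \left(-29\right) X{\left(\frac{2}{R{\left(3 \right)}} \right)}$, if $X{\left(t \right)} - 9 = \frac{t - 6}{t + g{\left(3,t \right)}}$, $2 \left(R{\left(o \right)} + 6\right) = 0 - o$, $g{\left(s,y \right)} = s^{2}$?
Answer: $- \frac{31465 i \sqrt{13}}{131} \approx - 866.02 i$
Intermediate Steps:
$R{\left(o \right)} = -6 - \frac{o}{2}$ ($R{\left(o \right)} = -6 + \frac{0 - o}{2} = -6 + \frac{\left(-1\right) o}{2} = -6 - \frac{o}{2}$)
$X{\left(t \right)} = 9 + \frac{-6 + t}{9 + t}$ ($X{\left(t \right)} = 9 + \frac{t - 6}{t + 3^{2}} = 9 + \frac{-6 + t}{t + 9} = 9 + \frac{-6 + t}{9 + t}$)
$\sqrt{-14 + 1} \left(-29\right) X{\left(\frac{2}{R{\left(3 \right)}} \right)} = \sqrt{-14 + 1} \left(-29\right) \frac{5 \left(15 + 2 \frac{2}{-6 - \frac{3}{2}}\right)}{9 + \frac{2}{-6 - \frac{3}{2}}} = \sqrt{-13} \left(-29\right) \frac{5 \left(15 + 2 \frac{2}{-6 - \frac{3}{2}}\right)}{9 + \frac{2}{-6 - \frac{3}{2}}} = i \sqrt{13} \left(-29\right) \frac{5 \left(15 + 2 \frac{2}{- \frac{15}{2}}\right)}{9 + \frac{2}{- \frac{15}{2}}} = - 29 i \sqrt{13} \frac{5 \left(15 + 2 \cdot 2 \left(- \frac{2}{15}\right)\right)}{9 + 2 \left(- \frac{2}{15}\right)} = - 29 i \sqrt{13} \frac{5 \left(15 + 2 \left(- \frac{4}{15}\right)\right)}{9 - \frac{4}{15}} = - 29 i \sqrt{13} \frac{5 \left(15 - \frac{8}{15}\right)}{\frac{131}{15}} = - 29 i \sqrt{13} \cdot 5 \cdot \frac{15}{131} \cdot \frac{217}{15} = - 29 i \sqrt{13} \cdot \frac{1085}{131} = - \frac{31465 i \sqrt{13}}{131}$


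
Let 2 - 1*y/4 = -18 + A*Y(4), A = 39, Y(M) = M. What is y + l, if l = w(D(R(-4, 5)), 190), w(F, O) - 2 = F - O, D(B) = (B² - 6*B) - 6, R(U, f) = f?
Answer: -743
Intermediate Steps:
D(B) = -6 + B² - 6*B
w(F, O) = 2 + F - O (w(F, O) = 2 + (F - O) = 2 + F - O)
l = -199 (l = 2 + (-6 + 5² - 6*5) - 1*190 = 2 + (-6 + 25 - 30) - 190 = 2 - 11 - 190 = -199)
y = -544 (y = 8 - 4*(-18 + 39*4) = 8 - 4*(-18 + 156) = 8 - 4*138 = 8 - 552 = -544)
y + l = -544 - 199 = -743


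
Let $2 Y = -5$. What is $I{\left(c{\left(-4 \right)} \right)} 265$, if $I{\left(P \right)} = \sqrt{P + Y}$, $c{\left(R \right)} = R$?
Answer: $\frac{265 i \sqrt{26}}{2} \approx 675.62 i$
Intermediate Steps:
$Y = - \frac{5}{2}$ ($Y = \frac{1}{2} \left(-5\right) = - \frac{5}{2} \approx -2.5$)
$I{\left(P \right)} = \sqrt{- \frac{5}{2} + P}$ ($I{\left(P \right)} = \sqrt{P - \frac{5}{2}} = \sqrt{- \frac{5}{2} + P}$)
$I{\left(c{\left(-4 \right)} \right)} 265 = \frac{\sqrt{-10 + 4 \left(-4\right)}}{2} \cdot 265 = \frac{\sqrt{-10 - 16}}{2} \cdot 265 = \frac{\sqrt{-26}}{2} \cdot 265 = \frac{i \sqrt{26}}{2} \cdot 265 = \frac{265 i \sqrt{26}}{2}$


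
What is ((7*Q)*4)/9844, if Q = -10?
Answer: -70/2461 ≈ -0.028444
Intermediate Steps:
((7*Q)*4)/9844 = ((7*(-10))*4)/9844 = -70*4*(1/9844) = -280*1/9844 = -70/2461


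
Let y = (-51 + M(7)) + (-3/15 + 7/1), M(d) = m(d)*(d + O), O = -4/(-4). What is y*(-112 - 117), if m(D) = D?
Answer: -13511/5 ≈ -2702.2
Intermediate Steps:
O = 1 (O = -4*(-1/4) = 1)
M(d) = d*(1 + d) (M(d) = d*(d + 1) = d*(1 + d))
y = 59/5 (y = (-51 + 7*(1 + 7)) + (-3/15 + 7/1) = (-51 + 7*8) + (-3*1/15 + 7*1) = (-51 + 56) + (-1/5 + 7) = 5 + 34/5 = 59/5 ≈ 11.800)
y*(-112 - 117) = 59*(-112 - 117)/5 = (59/5)*(-229) = -13511/5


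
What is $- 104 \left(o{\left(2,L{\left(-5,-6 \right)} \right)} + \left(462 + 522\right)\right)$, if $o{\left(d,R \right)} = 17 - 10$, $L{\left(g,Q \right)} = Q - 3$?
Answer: $-103064$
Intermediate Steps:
$L{\left(g,Q \right)} = -3 + Q$
$o{\left(d,R \right)} = 7$ ($o{\left(d,R \right)} = 17 - 10 = 7$)
$- 104 \left(o{\left(2,L{\left(-5,-6 \right)} \right)} + \left(462 + 522\right)\right) = - 104 \left(7 + \left(462 + 522\right)\right) = - 104 \left(7 + 984\right) = \left(-104\right) 991 = -103064$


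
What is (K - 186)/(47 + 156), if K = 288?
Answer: 102/203 ≈ 0.50246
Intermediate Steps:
(K - 186)/(47 + 156) = (288 - 186)/(47 + 156) = 102/203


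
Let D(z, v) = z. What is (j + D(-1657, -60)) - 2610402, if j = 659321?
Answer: -1952738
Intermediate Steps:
(j + D(-1657, -60)) - 2610402 = (659321 - 1657) - 2610402 = 657664 - 2610402 = -1952738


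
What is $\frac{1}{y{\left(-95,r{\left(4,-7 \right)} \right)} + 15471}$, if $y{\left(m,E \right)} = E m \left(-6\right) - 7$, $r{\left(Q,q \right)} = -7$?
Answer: $\frac{1}{11474} \approx 8.7154 \cdot 10^{-5}$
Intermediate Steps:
$y{\left(m,E \right)} = -7 - 6 E m$ ($y{\left(m,E \right)} = - 6 E m - 7 = -7 - 6 E m$)
$\frac{1}{y{\left(-95,r{\left(4,-7 \right)} \right)} + 15471} = \frac{1}{\left(-7 - \left(-42\right) \left(-95\right)\right) + 15471} = \frac{1}{\left(-7 - 3990\right) + 15471} = \frac{1}{-3997 + 15471} = \frac{1}{11474}$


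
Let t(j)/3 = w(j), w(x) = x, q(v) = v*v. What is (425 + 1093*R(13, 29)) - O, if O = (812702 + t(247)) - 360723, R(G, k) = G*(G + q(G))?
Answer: 2133743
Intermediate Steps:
q(v) = v²
t(j) = 3*j
R(G, k) = G*(G + G²)
O = 452720 (O = (812702 + 3*247) - 360723 = (812702 + 741) - 360723 = 813443 - 360723 = 452720)
(425 + 1093*R(13, 29)) - O = (425 + 1093*(13²*(1 + 13))) - 1*452720 = (425 + 1093*(169*14)) - 452720 = (425 + 1093*2366) - 452720 = (425 + 2586038) - 452720 = 2586463 - 452720 = 2133743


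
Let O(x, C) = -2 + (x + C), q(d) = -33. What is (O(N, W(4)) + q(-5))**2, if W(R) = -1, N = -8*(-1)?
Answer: 784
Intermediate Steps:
N = 8
O(x, C) = -2 + C + x (O(x, C) = -2 + (C + x) = -2 + C + x)
(O(N, W(4)) + q(-5))**2 = ((-2 - 1 + 8) - 33)**2 = (5 - 33)**2 = (-28)**2 = 784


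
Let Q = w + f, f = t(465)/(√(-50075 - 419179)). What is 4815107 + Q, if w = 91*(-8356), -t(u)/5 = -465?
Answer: 4054711 - 775*I*√469254/156418 ≈ 4.0547e+6 - 3.3941*I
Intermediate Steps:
t(u) = 2325 (t(u) = -5*(-465) = 2325)
f = -775*I*√469254/156418 (f = 2325/(√(-50075 - 419179)) = 2325/(√(-469254)) = 2325/((I*√469254)) = 2325*(-I*√469254/469254) = -775*I*√469254/156418 ≈ -3.3941*I)
w = -760396
Q = -760396 - 775*I*√469254/156418 ≈ -7.604e+5 - 3.3941*I
4815107 + Q = 4815107 + (-760396 - 775*I*√469254/156418) = 4054711 - 775*I*√469254/156418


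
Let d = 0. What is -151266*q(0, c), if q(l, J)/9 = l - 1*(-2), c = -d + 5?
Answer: -2722788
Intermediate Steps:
c = 5 (c = -1*0 + 5 = 0 + 5 = 5)
q(l, J) = 18 + 9*l (q(l, J) = 9*(l - 1*(-2)) = 9*(l + 2) = 9*(2 + l) = 18 + 9*l)
-151266*q(0, c) = -151266*(18 + 9*0) = -151266*(18 + 0) = -151266*18 = -2722788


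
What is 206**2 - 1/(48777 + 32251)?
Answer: 3438504207/81028 ≈ 42436.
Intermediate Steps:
206**2 - 1/(48777 + 32251) = 42436 - 1/81028 = 3438504207/81028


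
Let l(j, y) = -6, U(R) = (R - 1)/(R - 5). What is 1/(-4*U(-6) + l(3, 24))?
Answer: -11/94 ≈ -0.11702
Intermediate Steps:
U(R) = (-1 + R)/(-5 + R)
1/(-4*U(-6) + l(3, 24)) = 1/(-4*(-1 - 6)/(-5 - 6) - 6) = 1/(-4*(-7)/(-11) - 6) = 1/(-(-4)*(-7)/11 - 6) = 1/(-4*7/11 - 6) = 1/(-28/11 - 6) = 1/(-94/11) = -11/94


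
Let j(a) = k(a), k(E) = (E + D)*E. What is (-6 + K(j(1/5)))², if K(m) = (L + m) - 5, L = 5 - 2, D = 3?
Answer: 33856/625 ≈ 54.170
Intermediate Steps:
L = 3
k(E) = E*(3 + E) (k(E) = (E + 3)*E = (3 + E)*E = E*(3 + E))
j(a) = a*(3 + a)
K(m) = -2 + m (K(m) = (3 + m) - 5 = -2 + m)
(-6 + K(j(1/5)))² = (-6 + (-2 + (3 + 1/5)/5))² = (-6 + (-2 + (3 + ⅕)/5))² = (-6 + (-2 + (⅕)*(16/5)))² = (-6 + (-2 + 16/25))² = (-6 - 34/25)² = (-184/25)² = 33856/625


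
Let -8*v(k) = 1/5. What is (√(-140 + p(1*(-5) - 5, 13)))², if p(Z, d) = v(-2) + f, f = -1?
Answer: -5641/40 ≈ -141.02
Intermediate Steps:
v(k) = -1/40 (v(k) = -⅛/5 = -⅛*⅕ = -1/40)
p(Z, d) = -41/40 (p(Z, d) = -1/40 - 1 = -41/40)
(√(-140 + p(1*(-5) - 5, 13)))² = (√(-140 - 41/40))² = (√(-5641/40))² = (I*√56410/20)² = -5641/40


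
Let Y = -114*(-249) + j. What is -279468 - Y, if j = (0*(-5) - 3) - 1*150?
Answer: -307701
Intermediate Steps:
j = -153 (j = (0 - 3) - 150 = -3 - 150 = -153)
Y = 28233 (Y = -114*(-249) - 153 = 28386 - 153 = 28233)
-279468 - Y = -279468 - 1*28233 = -279468 - 28233 = -307701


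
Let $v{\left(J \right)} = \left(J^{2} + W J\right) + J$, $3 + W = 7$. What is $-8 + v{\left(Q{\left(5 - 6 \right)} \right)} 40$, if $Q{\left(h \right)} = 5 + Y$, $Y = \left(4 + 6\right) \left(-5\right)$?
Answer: $71992$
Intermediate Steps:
$W = 4$ ($W = -3 + 7 = 4$)
$Y = -50$ ($Y = 10 \left(-5\right) = -50$)
$Q{\left(h \right)} = -45$ ($Q{\left(h \right)} = 5 - 50 = -45$)
$v{\left(J \right)} = J^{2} + 5 J$ ($v{\left(J \right)} = \left(J^{2} + 4 J\right) + J = J^{2} + 5 J$)
$-8 + v{\left(Q{\left(5 - 6 \right)} \right)} 40 = -8 + - 45 \left(5 - 45\right) 40 = -8 + \left(-45\right) \left(-40\right) 40 = -8 + 1800 \cdot 40 = -8 + 72000 = 71992$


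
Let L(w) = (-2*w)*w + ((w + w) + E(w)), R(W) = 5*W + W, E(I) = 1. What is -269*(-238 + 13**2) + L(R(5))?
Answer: 16822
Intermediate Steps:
R(W) = 6*W
L(w) = 1 - 2*w**2 + 2*w (L(w) = (-2*w)*w + ((w + w) + 1) = -2*w**2 + (2*w + 1) = -2*w**2 + (1 + 2*w) = 1 - 2*w**2 + 2*w)
-269*(-238 + 13**2) + L(R(5)) = -269*(-238 + 13**2) + (1 - 2*(6*5)**2 + 2*(6*5)) = -269*(-238 + 169) + (1 - 2*30**2 + 2*30) = -269*(-69) + (1 - 2*900 + 60) = 18561 + (1 - 1800 + 60) = 18561 - 1739 = 16822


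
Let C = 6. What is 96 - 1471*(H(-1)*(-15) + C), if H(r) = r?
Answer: -30795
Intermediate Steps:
96 - 1471*(H(-1)*(-15) + C) = 96 - 1471*(-1*(-15) + 6) = 96 - 1471*(15 + 6) = 96 - 1471*21 = 96 - 30891 = -30795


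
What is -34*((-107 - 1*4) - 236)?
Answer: 11798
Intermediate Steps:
-34*((-107 - 1*4) - 236) = -34*((-107 - 4) - 236) = -34*(-111 - 236) = -34*(-347) = 11798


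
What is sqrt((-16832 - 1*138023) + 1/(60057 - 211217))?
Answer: I*sqrt(884583853259790)/75580 ≈ 393.52*I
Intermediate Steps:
sqrt((-16832 - 1*138023) + 1/(60057 - 211217)) = sqrt((-16832 - 138023) + 1/(-151160)) = sqrt(-154855 - 1/151160) = sqrt(-23407881801/151160) = I*sqrt(884583853259790)/75580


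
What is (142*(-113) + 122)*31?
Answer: -493644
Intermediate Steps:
(142*(-113) + 122)*31 = (-16046 + 122)*31 = -15924*31 = -493644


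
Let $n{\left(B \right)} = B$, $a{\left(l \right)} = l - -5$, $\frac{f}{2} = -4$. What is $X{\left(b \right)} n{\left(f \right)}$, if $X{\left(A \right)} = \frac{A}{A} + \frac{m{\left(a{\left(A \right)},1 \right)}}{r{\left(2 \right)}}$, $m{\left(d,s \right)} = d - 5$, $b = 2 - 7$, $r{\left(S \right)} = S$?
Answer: $12$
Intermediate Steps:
$f = -8$ ($f = 2 \left(-4\right) = -8$)
$a{\left(l \right)} = 5 + l$ ($a{\left(l \right)} = l + 5 = 5 + l$)
$b = -5$ ($b = 2 - 7 = -5$)
$m{\left(d,s \right)} = -5 + d$ ($m{\left(d,s \right)} = d - 5 = -5 + d$)
$X{\left(A \right)} = 1 + \frac{A}{2}$ ($X{\left(A \right)} = \frac{A}{A} + \frac{-5 + \left(5 + A\right)}{2} = 1 + A \frac{1}{2} = 1 + \frac{A}{2}$)
$X{\left(b \right)} n{\left(f \right)} = \left(1 + \frac{1}{2} \left(-5\right)\right) \left(-8\right) = \left(1 - \frac{5}{2}\right) \left(-8\right) = \left(- \frac{3}{2}\right) \left(-8\right) = 12$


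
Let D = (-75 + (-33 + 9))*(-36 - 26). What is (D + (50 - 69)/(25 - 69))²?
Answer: 72949148281/1936 ≈ 3.7680e+7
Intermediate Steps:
D = 6138 (D = (-75 - 24)*(-62) = -99*(-62) = 6138)
(D + (50 - 69)/(25 - 69))² = (6138 + (50 - 69)/(25 - 69))² = (6138 - 19/(-44))² = (6138 - 19*(-1/44))² = (6138 + 19/44)² = (270091/44)² = 72949148281/1936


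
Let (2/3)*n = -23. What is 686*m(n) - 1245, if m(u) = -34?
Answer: -24569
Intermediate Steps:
n = -69/2 (n = (3/2)*(-23) = -69/2 ≈ -34.500)
686*m(n) - 1245 = 686*(-34) - 1245 = -23324 - 1245 = -24569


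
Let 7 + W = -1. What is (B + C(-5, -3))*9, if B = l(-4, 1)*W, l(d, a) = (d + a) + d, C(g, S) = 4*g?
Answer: 324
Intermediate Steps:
W = -8 (W = -7 - 1 = -8)
l(d, a) = a + 2*d (l(d, a) = (a + d) + d = a + 2*d)
B = 56 (B = (1 + 2*(-4))*(-8) = (1 - 8)*(-8) = -7*(-8) = 56)
(B + C(-5, -3))*9 = (56 + 4*(-5))*9 = (56 - 20)*9 = 36*9 = 324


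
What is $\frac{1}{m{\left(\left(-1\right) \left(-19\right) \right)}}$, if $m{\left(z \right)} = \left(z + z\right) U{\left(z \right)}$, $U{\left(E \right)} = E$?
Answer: $\frac{1}{722} \approx 0.001385$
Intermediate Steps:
$m{\left(z \right)} = 2 z^{2}$ ($m{\left(z \right)} = \left(z + z\right) z = 2 z z = 2 z^{2}$)
$\frac{1}{m{\left(\left(-1\right) \left(-19\right) \right)}} = \frac{1}{2 \left(\left(-1\right) \left(-19\right)\right)^{2}} = \frac{1}{2 \cdot 19^{2}} = \frac{1}{2 \cdot 361} = \frac{1}{722}$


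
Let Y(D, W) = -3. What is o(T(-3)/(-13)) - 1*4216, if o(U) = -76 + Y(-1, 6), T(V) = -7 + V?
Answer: -4295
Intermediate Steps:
o(U) = -79 (o(U) = -76 - 3 = -79)
o(T(-3)/(-13)) - 1*4216 = -79 - 1*4216 = -79 - 4216 = -4295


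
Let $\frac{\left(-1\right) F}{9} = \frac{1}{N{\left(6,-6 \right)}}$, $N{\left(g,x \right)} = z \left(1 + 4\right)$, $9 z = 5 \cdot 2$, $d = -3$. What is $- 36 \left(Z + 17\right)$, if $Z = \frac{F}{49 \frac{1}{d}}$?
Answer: $- \frac{754074}{1225} \approx -615.57$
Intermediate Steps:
$z = \frac{10}{9}$ ($z = \frac{5 \cdot 2}{9} = \frac{1}{9} \cdot 10 = \frac{10}{9} \approx 1.1111$)
$N{\left(g,x \right)} = \frac{50}{9}$ ($N{\left(g,x \right)} = \frac{10 \left(1 + 4\right)}{9} = \frac{10}{9} \cdot 5 = \frac{50}{9}$)
$F = - \frac{81}{50}$ ($F = - \frac{9}{\frac{50}{9}} = \left(-9\right) \frac{9}{50} = - \frac{81}{50} \approx -1.62$)
$Z = \frac{243}{2450}$ ($Z = - \frac{81}{50 \frac{49}{-3}} = - \frac{81}{50 \cdot 49 \left(- \frac{1}{3}\right)} = - \frac{81}{50 \left(- \frac{49}{3}\right)} = \left(- \frac{81}{50}\right) \left(- \frac{3}{49}\right) = \frac{243}{2450} \approx 0.099184$)
$- 36 \left(Z + 17\right) = - 36 \left(\frac{243}{2450} + 17\right) = \left(-36\right) \frac{41893}{2450} = - \frac{754074}{1225}$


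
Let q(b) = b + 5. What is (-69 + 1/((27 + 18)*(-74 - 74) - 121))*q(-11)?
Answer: 2807340/6781 ≈ 414.00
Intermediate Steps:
q(b) = 5 + b
(-69 + 1/((27 + 18)*(-74 - 74) - 121))*q(-11) = (-69 + 1/((27 + 18)*(-74 - 74) - 121))*(5 - 11) = (-69 + 1/(45*(-148) - 121))*(-6) = (-69 + 1/(-6660 - 121))*(-6) = (-69 + 1/(-6781))*(-6) = (-69 - 1/6781)*(-6) = -467890/6781*(-6) = 2807340/6781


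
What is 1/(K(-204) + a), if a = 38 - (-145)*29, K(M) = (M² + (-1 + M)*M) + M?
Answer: 1/87475 ≈ 1.1432e-5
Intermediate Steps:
K(M) = M + M² + M*(-1 + M) (K(M) = (M² + M*(-1 + M)) + M = M + M² + M*(-1 + M))
a = 4243 (a = 38 - 145*(-29) = 38 + 4205 = 4243)
1/(K(-204) + a) = 1/(2*(-204)² + 4243) = 1/(2*41616 + 4243) = 1/(83232 + 4243) = 1/87475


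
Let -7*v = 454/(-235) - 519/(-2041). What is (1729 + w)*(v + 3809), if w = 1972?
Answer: 47333246132454/3357445 ≈ 1.4098e+7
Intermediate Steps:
v = 804649/3357445 (v = -(454/(-235) - 519/(-2041))/7 = -(454*(-1/235) - 519*(-1/2041))/7 = -(-454/235 + 519/2041)/7 = -⅐*(-804649/479635) = 804649/3357445 ≈ 0.23966)
(1729 + w)*(v + 3809) = (1729 + 1972)*(804649/3357445 + 3809) = 3701*(12789312654/3357445) = 47333246132454/3357445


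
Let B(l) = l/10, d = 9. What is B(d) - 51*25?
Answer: -12741/10 ≈ -1274.1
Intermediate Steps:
B(l) = l/10 (B(l) = l*(1/10) = l/10)
B(d) - 51*25 = (1/10)*9 - 51*25 = 9/10 - 1275 = -12741/10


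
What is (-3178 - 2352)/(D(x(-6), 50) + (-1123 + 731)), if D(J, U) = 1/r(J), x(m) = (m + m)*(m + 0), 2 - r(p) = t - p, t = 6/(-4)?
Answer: 83503/5919 ≈ 14.108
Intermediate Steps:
t = -3/2 (t = 6*(-¼) = -3/2 ≈ -1.5000)
r(p) = 7/2 + p (r(p) = 2 - (-3/2 - p) = 2 + (3/2 + p) = 7/2 + p)
x(m) = 2*m² (x(m) = (2*m)*m = 2*m²)
D(J, U) = 1/(7/2 + J)
(-3178 - 2352)/(D(x(-6), 50) + (-1123 + 731)) = (-3178 - 2352)/(2/(7 + 2*(2*(-6)²)) + (-1123 + 731)) = -5530/(2/(7 + 2*(2*36)) - 392) = -5530/(2/(7 + 2*72) - 392) = -5530/(2/(7 + 144) - 392) = -5530/(2/151 - 392) = -5530/(-59190/151) = -5530*(-151/59190) = 83503/5919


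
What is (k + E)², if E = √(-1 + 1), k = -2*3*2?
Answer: 144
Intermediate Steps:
k = -12 (k = -6*2 = -12)
E = 0 (E = √0 = 0)
(k + E)² = (-12 + 0)² = (-12)² = 144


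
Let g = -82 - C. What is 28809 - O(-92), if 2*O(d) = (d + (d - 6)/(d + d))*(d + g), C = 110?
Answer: 727749/46 ≈ 15821.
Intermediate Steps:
g = -192 (g = -82 - 1*110 = -82 - 110 = -192)
O(d) = (-192 + d)*(d + (-6 + d)/(2*d))/2 (O(d) = ((d + (d - 6)/(d + d))*(d - 192))/2 = ((d + (-6 + d)/((2*d)))*(-192 + d))/2 = ((d + (-6 + d)*(1/(2*d)))*(-192 + d))/2 = ((d + (-6 + d)/(2*d))*(-192 + d))/2 = ((-192 + d)*(d + (-6 + d)/(2*d)))/2 = (-192 + d)*(d + (-6 + d)/(2*d))/2)
28809 - O(-92) = 28809 - (1152 - 1*(-92)*(198 - 2*(-92)² + 383*(-92)))/(4*(-92)) = 28809 - (-1)*(1152 - 1*(-92)*(198 - 2*8464 - 35236))/(4*92) = 28809 - (-1)*(1152 - 1*(-92)*(198 - 16928 - 35236))/(4*92) = 28809 - (-1)*(1152 - 1*(-92)*(-51966))/(4*92) = 28809 - (-1)*(1152 - 4780872)/(4*92) = 28809 - (-1)*(-4779720)/(4*92) = 28809 - 1*597465/46 = 28809 - 597465/46 = 727749/46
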